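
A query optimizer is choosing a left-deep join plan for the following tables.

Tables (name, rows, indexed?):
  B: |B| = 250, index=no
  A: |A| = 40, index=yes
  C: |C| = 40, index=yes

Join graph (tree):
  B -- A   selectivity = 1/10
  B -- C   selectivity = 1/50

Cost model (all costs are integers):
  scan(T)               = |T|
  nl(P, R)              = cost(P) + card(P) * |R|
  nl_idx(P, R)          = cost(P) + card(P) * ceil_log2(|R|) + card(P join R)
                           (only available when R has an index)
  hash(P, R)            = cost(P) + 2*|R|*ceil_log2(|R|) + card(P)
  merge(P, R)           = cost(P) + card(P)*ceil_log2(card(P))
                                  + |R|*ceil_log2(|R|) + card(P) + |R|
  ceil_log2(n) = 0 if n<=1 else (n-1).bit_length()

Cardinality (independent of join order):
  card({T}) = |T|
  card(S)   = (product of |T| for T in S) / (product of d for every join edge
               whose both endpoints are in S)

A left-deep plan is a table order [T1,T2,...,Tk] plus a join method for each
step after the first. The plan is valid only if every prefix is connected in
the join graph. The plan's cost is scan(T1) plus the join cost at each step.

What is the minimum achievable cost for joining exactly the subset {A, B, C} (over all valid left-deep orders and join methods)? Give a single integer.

1660

Selinger DP over subsets of {A,B,C}:
  {B}: scan cost=250, card=250
  {A}: scan cost=40, card=40
  {C}: scan cost=40, card=40
  {AB}: card=1000; try (A,hash)→980, (B,merge)→2570, (A,nl_idx)→2750, (A,merge)→2780, (B,hash)→4080, (B,nl)→10040 …(+1); best=980 via (A,hash)
  {BC}: card=200; try (C,hash)→980, (C,nl_idx)→1950, (B,merge)→2570, (C,merge)→2780, (B,hash)→4080, (B,nl)→10040 …(+1); best=980 via (C,hash)
  {ABC}: card=800; try (A,hash)→1660, (C,hash)→2460, (A,nl_idx)→2980, (A,merge)→3060, (C,nl_idx)→7780, (A,nl)→8980 …(+2); best=1660 via (A,hash)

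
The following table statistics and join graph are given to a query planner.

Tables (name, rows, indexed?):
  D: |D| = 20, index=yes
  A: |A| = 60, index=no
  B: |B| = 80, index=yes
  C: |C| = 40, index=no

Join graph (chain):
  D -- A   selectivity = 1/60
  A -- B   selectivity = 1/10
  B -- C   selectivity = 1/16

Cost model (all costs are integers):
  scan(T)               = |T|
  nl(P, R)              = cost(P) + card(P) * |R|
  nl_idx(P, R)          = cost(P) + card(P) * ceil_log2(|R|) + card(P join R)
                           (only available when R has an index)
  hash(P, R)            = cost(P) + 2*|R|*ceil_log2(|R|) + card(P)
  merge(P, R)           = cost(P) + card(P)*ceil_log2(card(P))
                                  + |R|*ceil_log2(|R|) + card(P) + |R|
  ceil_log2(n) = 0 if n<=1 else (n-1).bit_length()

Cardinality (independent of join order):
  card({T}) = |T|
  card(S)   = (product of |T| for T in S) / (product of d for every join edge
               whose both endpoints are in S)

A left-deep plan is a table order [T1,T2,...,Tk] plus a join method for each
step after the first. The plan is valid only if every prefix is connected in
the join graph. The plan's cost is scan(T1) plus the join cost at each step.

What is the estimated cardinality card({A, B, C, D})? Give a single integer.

Tables in S: A(60), B(80), C(40), D(20)
Edges inside S: D-A(d=60), A-B(d=10), B-C(d=16)
numerator = 60 * 80 * 40 * 20 = 3840000
denominator = 60 * 10 * 16 = 9600
card(S) = 3840000 / 9600 = 400

400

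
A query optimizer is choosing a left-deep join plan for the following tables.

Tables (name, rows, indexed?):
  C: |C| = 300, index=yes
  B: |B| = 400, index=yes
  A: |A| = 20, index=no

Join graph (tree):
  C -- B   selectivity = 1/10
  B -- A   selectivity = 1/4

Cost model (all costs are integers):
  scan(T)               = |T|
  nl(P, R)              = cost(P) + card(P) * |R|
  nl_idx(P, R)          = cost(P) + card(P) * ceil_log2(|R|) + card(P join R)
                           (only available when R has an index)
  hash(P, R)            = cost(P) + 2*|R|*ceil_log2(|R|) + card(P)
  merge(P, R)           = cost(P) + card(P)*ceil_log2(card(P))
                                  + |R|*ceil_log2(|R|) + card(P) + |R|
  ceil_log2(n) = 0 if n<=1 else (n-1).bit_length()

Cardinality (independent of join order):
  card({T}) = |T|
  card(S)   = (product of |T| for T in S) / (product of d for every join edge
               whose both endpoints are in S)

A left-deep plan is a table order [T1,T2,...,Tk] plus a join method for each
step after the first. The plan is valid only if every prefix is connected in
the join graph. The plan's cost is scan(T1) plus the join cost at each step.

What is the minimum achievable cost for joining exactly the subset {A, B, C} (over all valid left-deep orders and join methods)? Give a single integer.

8400

Selinger DP over subsets of {A,B,C}:
  {C}: scan cost=300, card=300
  {B}: scan cost=400, card=400
  {A}: scan cost=20, card=20
  {BC}: card=12000; try (C,hash)→6200, (B,merge)→7300, (C,merge)→7400, (B,hash)→7800, (B,nl_idx)→15000, (C,nl_idx)→16000 …(+2); best=6200 via (C,hash)
  {AB}: card=2000; try (A,hash)→1000, (B,nl_idx)→2200, (B,merge)→4140, (A,merge)→4520, (B,hash)→7240, (B,nl)→8020 …(+1); best=1000 via (A,hash)
  {ABC}: card=60000; try (C,hash)→8400, (A,hash)→18400, (C,merge)→28000, (C,nl_idx)→79000, (A,merge)→186320, (A,nl)→246200 …(+1); best=8400 via (C,hash)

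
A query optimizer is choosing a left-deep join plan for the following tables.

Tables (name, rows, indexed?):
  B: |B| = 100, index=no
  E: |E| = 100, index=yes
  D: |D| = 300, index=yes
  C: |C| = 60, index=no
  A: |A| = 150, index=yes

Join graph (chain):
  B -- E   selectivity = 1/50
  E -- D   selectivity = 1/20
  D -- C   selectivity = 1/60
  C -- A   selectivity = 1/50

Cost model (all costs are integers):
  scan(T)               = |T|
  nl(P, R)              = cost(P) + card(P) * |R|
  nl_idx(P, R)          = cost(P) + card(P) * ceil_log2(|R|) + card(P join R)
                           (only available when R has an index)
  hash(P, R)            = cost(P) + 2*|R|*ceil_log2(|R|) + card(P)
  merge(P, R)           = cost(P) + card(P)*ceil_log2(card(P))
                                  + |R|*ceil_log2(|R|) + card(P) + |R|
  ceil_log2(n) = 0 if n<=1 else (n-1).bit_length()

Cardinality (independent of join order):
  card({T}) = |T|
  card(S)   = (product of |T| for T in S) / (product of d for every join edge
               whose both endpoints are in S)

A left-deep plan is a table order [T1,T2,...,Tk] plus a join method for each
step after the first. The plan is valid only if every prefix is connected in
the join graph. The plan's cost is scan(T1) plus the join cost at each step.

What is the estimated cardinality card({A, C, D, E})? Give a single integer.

4500

Tables in S: A(150), C(60), D(300), E(100)
Edges inside S: E-D(d=20), D-C(d=60), C-A(d=50)
numerator = 150 * 60 * 300 * 100 = 270000000
denominator = 20 * 60 * 50 = 60000
card(S) = 270000000 / 60000 = 4500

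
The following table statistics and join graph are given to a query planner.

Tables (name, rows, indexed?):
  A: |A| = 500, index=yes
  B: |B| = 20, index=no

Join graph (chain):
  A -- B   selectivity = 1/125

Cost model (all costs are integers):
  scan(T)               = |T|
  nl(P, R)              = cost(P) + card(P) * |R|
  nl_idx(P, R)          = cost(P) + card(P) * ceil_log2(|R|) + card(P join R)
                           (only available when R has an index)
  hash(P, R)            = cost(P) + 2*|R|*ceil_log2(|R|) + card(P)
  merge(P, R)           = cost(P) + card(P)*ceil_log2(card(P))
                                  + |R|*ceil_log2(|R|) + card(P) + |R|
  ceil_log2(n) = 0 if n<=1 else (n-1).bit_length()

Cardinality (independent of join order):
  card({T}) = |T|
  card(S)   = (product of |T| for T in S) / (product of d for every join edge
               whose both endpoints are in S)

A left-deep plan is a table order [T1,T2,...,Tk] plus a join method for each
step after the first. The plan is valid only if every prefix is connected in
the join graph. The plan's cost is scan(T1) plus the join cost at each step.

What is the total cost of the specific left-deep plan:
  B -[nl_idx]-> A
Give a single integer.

280

step 1: scan B: cost=20, card=20
step 2: join A via nl_idx
    card(P join A) = 20*500/(125) = 80
    cost = 20 + 20*9 + 80 = 280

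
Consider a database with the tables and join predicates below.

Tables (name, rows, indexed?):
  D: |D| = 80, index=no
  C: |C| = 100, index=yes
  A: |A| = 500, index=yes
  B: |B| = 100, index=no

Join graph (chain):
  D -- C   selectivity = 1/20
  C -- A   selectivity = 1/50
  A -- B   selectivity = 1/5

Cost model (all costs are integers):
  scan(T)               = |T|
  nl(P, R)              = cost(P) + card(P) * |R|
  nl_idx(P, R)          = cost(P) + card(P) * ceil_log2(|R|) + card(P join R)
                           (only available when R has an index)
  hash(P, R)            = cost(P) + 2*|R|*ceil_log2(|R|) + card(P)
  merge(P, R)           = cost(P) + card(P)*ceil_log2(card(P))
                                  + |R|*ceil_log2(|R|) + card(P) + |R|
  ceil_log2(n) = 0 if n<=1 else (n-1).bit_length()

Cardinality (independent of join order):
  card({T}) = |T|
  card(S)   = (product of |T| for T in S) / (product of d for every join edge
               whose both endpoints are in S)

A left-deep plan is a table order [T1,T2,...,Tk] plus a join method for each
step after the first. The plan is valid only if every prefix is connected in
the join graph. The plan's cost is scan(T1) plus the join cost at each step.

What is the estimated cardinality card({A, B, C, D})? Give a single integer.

Tables in S: A(500), B(100), C(100), D(80)
Edges inside S: D-C(d=20), C-A(d=50), A-B(d=5)
numerator = 500 * 100 * 100 * 80 = 400000000
denominator = 20 * 50 * 5 = 5000
card(S) = 400000000 / 5000 = 80000

80000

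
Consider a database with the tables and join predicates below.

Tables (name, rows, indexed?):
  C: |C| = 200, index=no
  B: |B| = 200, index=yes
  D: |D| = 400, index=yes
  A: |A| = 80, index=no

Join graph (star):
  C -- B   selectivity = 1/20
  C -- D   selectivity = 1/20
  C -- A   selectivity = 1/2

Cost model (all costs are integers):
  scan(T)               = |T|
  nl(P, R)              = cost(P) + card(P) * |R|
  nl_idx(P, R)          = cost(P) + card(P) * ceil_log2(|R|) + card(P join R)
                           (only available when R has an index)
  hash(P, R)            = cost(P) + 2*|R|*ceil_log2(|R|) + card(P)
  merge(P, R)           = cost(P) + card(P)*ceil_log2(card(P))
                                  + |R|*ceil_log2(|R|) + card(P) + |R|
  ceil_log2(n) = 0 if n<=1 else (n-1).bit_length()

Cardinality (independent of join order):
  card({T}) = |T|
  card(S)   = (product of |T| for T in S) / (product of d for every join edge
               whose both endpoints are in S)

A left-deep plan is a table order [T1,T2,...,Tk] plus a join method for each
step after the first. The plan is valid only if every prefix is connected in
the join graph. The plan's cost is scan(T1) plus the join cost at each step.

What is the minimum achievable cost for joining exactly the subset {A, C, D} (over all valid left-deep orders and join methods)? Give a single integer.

Selinger DP over subsets of {A,C,D}:
  {C}: scan cost=200, card=200
  {D}: scan cost=400, card=400
  {A}: scan cost=80, card=80
  {CD}: card=4000; try (C,hash)→4000, (D,merge)→6000, (D,nl_idx)→6000, (C,merge)→6200, (D,hash)→7600, (D,nl)→80200 …(+1); best=4000 via (C,hash)
  {AC}: card=8000; try (A,hash)→1520, (C,merge)→2520, (A,merge)→2640, (C,hash)→3360, (C,nl)→16080, (A,nl)→16200; best=1520 via (A,hash)
  {ACD}: card=160000; try (A,hash)→9120, (D,hash)→16720, (A,merge)→56640, (D,merge)→117520, (D,nl_idx)→233520, (A,nl)→324000 …(+1); best=9120 via (A,hash)

9120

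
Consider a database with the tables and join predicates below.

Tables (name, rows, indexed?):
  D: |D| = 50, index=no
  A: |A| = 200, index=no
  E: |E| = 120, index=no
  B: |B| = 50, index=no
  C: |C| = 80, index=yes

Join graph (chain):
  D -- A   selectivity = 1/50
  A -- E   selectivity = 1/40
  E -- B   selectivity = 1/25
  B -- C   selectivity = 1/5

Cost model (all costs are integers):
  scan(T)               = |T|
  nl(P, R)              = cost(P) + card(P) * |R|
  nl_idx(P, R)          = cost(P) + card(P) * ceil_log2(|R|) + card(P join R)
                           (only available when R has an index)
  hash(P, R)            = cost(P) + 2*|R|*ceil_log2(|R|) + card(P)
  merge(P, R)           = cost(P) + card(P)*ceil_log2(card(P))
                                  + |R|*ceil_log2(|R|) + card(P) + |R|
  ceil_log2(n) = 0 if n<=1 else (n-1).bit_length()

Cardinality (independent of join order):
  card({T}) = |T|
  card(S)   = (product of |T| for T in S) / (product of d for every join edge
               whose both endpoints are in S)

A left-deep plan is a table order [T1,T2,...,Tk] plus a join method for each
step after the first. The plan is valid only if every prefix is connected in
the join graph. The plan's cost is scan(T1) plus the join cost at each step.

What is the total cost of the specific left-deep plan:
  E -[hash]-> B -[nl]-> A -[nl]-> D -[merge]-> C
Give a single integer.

step 1: scan E: cost=120, card=120
step 2: join B via hash
    card(P join B) = 120*50/(25) = 240
    cost = 120 + 2*50*6 + 120 = 840
step 3: join A via nl
    card(P join A) = 240*200/(40) = 1200
    cost = 840 + 240*200 = 48840
step 4: join D via nl
    card(P join D) = 1200*50/(50) = 1200
    cost = 48840 + 1200*50 = 108840
step 5: join C via merge
    card(P join C) = 1200*80/(5) = 19200
    cost = 108840 + 1200*11 + 80*7 + 1200 + 80 = 123880

123880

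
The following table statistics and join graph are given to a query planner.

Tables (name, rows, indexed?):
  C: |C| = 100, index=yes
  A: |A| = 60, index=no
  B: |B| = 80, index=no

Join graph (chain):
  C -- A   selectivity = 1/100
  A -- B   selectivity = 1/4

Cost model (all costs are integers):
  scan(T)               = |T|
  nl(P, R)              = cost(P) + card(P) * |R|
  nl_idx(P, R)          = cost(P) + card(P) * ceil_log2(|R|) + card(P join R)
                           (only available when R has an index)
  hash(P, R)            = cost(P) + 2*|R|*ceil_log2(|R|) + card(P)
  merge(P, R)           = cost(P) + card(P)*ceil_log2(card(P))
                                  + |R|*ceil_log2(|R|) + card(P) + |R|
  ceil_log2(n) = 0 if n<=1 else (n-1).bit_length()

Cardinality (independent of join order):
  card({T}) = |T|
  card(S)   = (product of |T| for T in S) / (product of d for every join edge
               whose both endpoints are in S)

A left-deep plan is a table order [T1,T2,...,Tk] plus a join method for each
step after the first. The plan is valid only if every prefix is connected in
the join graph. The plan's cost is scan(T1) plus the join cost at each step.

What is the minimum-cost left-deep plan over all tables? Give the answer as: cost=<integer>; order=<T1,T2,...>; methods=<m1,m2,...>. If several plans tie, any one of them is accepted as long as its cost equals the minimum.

Selinger DP (subsets sized 1..n):
  {C}: scan cost=100, card=100
  {A}: scan cost=60, card=60
  {B}: scan cost=80, card=80
  {AC}: card=60; try (C,nl_idx)→540, (A,hash)→920, (C,merge)→1280, (A,merge)→1320, (C,hash)→1520, (C,nl)→6060 …(+1); best=540 via (C,nl_idx)
  {AB}: card=1200; try (A,hash)→880, (B,merge)→1120, (A,merge)→1140, (B,hash)→1240, (B,nl)→4860, (A,nl)→4880; best=880 via (A,hash)
  {ABC}: card=1200; try (B,merge)→1600, (B,hash)→1720, (C,hash)→3480, (B,nl)→5340, (C,nl_idx)→10480, (C,merge)→16080 …(+1); best=1600 via (B,merge)

cost=1600; order=A,C,B; methods=nl_idx,merge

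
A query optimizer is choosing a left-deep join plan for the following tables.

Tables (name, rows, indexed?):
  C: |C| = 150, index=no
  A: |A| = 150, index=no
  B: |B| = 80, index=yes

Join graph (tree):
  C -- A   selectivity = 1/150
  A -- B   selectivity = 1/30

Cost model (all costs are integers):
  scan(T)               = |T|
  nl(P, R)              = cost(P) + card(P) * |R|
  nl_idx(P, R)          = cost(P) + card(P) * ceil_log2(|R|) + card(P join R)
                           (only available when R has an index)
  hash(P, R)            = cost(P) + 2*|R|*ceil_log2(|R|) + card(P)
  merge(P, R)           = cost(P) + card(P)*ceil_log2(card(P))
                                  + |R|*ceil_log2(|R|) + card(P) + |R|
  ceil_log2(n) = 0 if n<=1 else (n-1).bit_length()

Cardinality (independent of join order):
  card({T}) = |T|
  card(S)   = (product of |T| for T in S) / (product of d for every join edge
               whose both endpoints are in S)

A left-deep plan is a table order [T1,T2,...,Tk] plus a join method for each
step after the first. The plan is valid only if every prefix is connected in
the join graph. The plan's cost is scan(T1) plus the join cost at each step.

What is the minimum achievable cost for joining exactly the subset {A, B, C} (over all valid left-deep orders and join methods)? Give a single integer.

3970

Selinger DP over subsets of {A,B,C}:
  {C}: scan cost=150, card=150
  {A}: scan cost=150, card=150
  {B}: scan cost=80, card=80
  {AC}: card=150; try (C,hash)→2700, (A,hash)→2700, (C,merge)→2850, (A,merge)→2850, (C,nl)→22650, (A,nl)→22650; best=2700 via (C,hash)
  {AB}: card=400; try (B,hash)→1420, (B,nl_idx)→1600, (A,merge)→2070, (B,merge)→2140, (A,hash)→2560, (A,nl)→12080 …(+1); best=1420 via (B,hash)
  {ABC}: card=400; try (B,hash)→3970, (B,nl_idx)→4150, (C,hash)→4220, (B,merge)→4690, (C,merge)→6770, (B,nl)→14700 …(+1); best=3970 via (B,hash)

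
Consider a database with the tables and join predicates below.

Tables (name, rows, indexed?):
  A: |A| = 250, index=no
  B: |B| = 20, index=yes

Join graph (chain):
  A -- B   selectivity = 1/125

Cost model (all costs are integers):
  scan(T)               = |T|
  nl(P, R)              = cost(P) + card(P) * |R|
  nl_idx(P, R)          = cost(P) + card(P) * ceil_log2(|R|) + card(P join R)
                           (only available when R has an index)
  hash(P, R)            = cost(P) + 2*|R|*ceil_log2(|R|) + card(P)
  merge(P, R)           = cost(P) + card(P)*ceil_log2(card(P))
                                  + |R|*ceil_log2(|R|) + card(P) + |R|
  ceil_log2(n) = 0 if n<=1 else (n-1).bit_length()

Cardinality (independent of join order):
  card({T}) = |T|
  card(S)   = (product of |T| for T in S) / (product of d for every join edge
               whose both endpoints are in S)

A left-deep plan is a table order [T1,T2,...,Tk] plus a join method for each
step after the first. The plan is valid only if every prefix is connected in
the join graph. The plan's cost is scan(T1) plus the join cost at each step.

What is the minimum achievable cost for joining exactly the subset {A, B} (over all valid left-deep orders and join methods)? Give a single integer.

700

Selinger DP over subsets of {A,B}:
  {A}: scan cost=250, card=250
  {B}: scan cost=20, card=20
  {AB}: card=40; try (B,hash)→700, (B,nl_idx)→1540, (A,merge)→2390, (B,merge)→2620, (A,hash)→4040, (A,nl)→5020 …(+1); best=700 via (B,hash)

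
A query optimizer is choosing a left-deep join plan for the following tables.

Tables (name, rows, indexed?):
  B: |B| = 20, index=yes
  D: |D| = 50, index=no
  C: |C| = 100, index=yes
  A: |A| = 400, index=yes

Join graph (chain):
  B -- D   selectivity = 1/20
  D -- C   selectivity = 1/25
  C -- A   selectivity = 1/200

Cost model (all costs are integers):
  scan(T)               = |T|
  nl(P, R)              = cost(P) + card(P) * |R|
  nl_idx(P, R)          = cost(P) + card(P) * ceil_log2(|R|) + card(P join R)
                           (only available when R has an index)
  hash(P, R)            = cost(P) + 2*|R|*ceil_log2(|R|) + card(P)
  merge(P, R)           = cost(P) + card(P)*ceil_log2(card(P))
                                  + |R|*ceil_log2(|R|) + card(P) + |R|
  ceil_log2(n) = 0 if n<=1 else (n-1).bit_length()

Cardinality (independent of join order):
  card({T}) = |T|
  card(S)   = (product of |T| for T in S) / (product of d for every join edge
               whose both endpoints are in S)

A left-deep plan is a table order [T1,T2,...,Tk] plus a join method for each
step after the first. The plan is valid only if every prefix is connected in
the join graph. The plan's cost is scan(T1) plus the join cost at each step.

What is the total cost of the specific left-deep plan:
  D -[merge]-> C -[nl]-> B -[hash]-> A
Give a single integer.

step 1: scan D: cost=50, card=50
step 2: join C via merge
    card(P join C) = 50*100/(25) = 200
    cost = 50 + 50*6 + 100*7 + 50 + 100 = 1200
step 3: join B via nl
    card(P join B) = 200*20/(20) = 200
    cost = 1200 + 200*20 = 5200
step 4: join A via hash
    card(P join A) = 200*400/(200) = 400
    cost = 5200 + 2*400*9 + 200 = 12600

12600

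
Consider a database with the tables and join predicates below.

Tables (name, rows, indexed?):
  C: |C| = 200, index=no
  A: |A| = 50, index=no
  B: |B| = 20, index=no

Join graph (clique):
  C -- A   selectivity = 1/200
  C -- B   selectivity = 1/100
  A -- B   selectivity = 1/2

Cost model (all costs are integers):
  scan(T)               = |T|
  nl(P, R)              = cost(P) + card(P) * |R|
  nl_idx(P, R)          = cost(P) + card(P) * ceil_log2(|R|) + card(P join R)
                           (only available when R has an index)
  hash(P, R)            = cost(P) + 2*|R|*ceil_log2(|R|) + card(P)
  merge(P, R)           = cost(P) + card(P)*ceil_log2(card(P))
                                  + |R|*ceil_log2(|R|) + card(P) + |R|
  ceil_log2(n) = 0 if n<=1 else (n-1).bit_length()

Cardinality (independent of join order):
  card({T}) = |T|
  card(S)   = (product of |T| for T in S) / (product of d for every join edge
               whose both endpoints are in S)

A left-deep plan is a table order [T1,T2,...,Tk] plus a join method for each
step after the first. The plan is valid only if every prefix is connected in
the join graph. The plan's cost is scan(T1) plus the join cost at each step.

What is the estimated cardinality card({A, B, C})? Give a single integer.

Tables in S: A(50), B(20), C(200)
Edges inside S: C-A(d=200), C-B(d=100), A-B(d=2)
numerator = 50 * 20 * 200 = 200000
denominator = 200 * 100 * 2 = 40000
card(S) = 200000 / 40000 = 5

5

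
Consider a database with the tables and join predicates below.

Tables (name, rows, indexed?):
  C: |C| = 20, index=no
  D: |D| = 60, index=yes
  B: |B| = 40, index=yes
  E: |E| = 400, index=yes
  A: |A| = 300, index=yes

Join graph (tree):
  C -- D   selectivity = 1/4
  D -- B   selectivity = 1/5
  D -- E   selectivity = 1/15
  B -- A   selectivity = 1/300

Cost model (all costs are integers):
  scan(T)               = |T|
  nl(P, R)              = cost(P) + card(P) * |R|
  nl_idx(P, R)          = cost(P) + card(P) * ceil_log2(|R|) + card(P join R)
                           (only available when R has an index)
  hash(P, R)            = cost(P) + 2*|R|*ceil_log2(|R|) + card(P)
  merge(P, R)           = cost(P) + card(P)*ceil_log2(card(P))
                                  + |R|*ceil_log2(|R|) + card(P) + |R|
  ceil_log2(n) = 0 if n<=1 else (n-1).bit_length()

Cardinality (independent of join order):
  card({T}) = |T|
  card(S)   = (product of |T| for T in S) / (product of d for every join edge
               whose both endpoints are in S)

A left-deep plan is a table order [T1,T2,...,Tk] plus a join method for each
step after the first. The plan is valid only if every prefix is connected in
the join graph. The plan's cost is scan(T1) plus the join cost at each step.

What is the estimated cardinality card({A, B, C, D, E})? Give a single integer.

64000

Tables in S: A(300), B(40), C(20), D(60), E(400)
Edges inside S: C-D(d=4), D-B(d=5), D-E(d=15), B-A(d=300)
numerator = 300 * 40 * 20 * 60 * 400 = 5760000000
denominator = 4 * 5 * 15 * 300 = 90000
card(S) = 5760000000 / 90000 = 64000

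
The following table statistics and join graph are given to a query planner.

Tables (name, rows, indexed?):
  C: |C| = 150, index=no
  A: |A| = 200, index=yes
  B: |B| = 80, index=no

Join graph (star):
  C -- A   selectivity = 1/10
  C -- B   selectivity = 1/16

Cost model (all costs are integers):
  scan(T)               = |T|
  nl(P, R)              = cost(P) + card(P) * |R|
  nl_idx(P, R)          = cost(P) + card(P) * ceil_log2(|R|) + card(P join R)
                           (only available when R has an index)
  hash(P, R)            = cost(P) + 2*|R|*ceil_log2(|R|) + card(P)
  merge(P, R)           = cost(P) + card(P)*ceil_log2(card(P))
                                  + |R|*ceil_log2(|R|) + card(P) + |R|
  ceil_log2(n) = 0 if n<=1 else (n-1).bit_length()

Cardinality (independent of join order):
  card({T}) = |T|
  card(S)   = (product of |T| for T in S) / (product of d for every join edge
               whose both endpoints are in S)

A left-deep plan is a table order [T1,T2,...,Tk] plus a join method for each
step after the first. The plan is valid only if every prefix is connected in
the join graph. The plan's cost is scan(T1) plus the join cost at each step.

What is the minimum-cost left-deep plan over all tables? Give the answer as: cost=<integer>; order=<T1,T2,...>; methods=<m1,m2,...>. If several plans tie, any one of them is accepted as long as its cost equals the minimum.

cost=5370; order=C,B,A; methods=hash,hash

Selinger DP (subsets sized 1..n):
  {C}: scan cost=150, card=150
  {A}: scan cost=200, card=200
  {B}: scan cost=80, card=80
  {AC}: card=3000; try (C,hash)→2800, (A,merge)→3300, (C,merge)→3350, (A,hash)→3500, (A,nl_idx)→4350, (A,nl)→30150 …(+1); best=2800 via (C,hash)
  {BC}: card=750; try (B,hash)→1420, (C,merge)→2070, (B,merge)→2140, (C,hash)→2560, (C,nl)→12080, (B,nl)→12150; best=1420 via (B,hash)
  {ABC}: card=15000; try (A,hash)→5370, (B,hash)→6920, (A,merge)→11470, (A,nl_idx)→22420, (B,merge)→42440, (A,nl)→151420 …(+1); best=5370 via (A,hash)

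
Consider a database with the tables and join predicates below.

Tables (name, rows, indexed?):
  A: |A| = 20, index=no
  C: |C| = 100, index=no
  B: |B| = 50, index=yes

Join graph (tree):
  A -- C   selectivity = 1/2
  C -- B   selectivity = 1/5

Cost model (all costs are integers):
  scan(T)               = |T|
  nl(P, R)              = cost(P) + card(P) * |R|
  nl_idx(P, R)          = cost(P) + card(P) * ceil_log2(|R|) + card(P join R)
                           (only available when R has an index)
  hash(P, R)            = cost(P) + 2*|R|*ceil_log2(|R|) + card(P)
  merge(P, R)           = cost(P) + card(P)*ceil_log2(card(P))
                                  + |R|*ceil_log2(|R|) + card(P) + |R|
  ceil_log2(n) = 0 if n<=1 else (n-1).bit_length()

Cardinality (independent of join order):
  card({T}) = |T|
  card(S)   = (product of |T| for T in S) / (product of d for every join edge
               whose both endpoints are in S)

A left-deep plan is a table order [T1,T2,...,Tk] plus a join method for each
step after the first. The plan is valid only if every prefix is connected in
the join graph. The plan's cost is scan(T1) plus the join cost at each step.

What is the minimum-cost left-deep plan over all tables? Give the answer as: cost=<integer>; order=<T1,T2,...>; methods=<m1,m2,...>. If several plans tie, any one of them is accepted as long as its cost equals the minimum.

cost=2000; order=C,A,B; methods=hash,hash

Selinger DP (subsets sized 1..n):
  {A}: scan cost=20, card=20
  {C}: scan cost=100, card=100
  {B}: scan cost=50, card=50
  {AC}: card=1000; try (A,hash)→400, (C,merge)→940, (A,merge)→1020, (C,hash)→1440, (C,nl)→2020, (A,nl)→2100; best=400 via (A,hash)
  {BC}: card=1000; try (B,hash)→800, (C,merge)→1200, (B,merge)→1250, (C,hash)→1500, (B,nl_idx)→1700, (C,nl)→5050 …(+1); best=800 via (B,hash)
  {ABC}: card=10000; try (B,hash)→2000, (A,hash)→2000, (B,merge)→11750, (A,merge)→11920, (B,nl_idx)→16400, (A,nl)→20800 …(+1); best=2000 via (B,hash)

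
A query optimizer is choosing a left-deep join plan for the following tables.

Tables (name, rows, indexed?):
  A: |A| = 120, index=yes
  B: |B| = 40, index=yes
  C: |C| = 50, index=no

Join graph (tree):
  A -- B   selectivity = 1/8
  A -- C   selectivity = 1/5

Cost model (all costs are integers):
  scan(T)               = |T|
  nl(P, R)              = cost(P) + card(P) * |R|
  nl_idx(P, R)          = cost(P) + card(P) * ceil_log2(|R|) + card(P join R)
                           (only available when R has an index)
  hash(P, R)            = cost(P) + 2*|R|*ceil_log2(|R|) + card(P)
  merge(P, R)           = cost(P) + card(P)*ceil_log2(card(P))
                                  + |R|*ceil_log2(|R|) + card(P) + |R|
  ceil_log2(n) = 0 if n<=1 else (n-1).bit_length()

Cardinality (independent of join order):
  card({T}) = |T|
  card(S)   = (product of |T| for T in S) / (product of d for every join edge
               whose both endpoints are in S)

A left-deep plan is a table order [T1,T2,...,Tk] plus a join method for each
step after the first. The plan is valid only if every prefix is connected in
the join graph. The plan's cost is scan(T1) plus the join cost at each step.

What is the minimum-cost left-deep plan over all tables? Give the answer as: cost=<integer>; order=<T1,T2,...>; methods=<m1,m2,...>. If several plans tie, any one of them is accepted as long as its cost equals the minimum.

cost=1920; order=A,B,C; methods=hash,hash

Selinger DP (subsets sized 1..n):
  {A}: scan cost=120, card=120
  {B}: scan cost=40, card=40
  {C}: scan cost=50, card=50
  {AB}: card=600; try (B,hash)→720, (A,nl_idx)→920, (A,merge)→1280, (B,merge)→1360, (B,nl_idx)→1440, (A,hash)→1760 …(+2); best=720 via (B,hash)
  {AC}: card=1200; try (C,hash)→840, (A,merge)→1360, (C,merge)→1430, (A,nl_idx)→1600, (A,hash)→1780, (A,nl)→6050 …(+1); best=840 via (C,hash)
  {ABC}: card=6000; try (C,hash)→1920, (B,hash)→2520, (C,merge)→7670, (B,nl_idx)→14040, (B,merge)→15520, (C,nl)→30720 …(+1); best=1920 via (C,hash)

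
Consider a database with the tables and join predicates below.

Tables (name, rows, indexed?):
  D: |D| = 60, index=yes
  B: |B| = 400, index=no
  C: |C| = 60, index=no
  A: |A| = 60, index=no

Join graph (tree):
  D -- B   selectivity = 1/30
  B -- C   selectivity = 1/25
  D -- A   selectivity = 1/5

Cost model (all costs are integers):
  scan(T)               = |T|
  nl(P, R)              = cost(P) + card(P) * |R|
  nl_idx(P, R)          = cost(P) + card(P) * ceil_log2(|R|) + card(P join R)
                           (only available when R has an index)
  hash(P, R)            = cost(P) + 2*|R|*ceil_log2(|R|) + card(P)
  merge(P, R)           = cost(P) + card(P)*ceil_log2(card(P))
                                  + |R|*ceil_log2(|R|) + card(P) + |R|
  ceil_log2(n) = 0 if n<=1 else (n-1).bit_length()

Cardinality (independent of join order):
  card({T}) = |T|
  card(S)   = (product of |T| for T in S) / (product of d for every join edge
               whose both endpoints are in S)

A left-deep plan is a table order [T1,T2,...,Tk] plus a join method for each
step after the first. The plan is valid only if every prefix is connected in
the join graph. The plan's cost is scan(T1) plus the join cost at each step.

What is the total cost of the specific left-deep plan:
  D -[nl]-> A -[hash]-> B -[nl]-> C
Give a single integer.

step 1: scan D: cost=60, card=60
step 2: join A via nl
    card(P join A) = 60*60/(5) = 720
    cost = 60 + 60*60 = 3660
step 3: join B via hash
    card(P join B) = 720*400/(30) = 9600
    cost = 3660 + 2*400*9 + 720 = 11580
step 4: join C via nl
    card(P join C) = 9600*60/(25) = 23040
    cost = 11580 + 9600*60 = 587580

587580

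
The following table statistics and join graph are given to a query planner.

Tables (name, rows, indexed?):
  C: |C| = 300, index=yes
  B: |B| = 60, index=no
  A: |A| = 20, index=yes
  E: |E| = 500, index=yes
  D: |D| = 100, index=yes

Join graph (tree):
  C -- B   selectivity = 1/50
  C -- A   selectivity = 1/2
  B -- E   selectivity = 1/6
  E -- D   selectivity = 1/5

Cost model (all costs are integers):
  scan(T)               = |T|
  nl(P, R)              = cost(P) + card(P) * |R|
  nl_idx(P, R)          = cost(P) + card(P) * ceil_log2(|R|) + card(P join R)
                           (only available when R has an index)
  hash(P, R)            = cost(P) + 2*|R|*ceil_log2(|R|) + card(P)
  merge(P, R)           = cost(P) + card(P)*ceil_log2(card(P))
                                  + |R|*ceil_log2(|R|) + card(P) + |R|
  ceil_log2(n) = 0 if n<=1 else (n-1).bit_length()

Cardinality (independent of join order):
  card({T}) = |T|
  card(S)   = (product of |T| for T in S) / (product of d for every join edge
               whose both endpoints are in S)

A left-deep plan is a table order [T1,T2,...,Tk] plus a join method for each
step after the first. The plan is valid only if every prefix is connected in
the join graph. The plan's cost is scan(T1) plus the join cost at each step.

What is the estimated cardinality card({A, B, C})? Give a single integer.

Tables in S: A(20), B(60), C(300)
Edges inside S: C-B(d=50), C-A(d=2)
numerator = 20 * 60 * 300 = 360000
denominator = 50 * 2 = 100
card(S) = 360000 / 100 = 3600

3600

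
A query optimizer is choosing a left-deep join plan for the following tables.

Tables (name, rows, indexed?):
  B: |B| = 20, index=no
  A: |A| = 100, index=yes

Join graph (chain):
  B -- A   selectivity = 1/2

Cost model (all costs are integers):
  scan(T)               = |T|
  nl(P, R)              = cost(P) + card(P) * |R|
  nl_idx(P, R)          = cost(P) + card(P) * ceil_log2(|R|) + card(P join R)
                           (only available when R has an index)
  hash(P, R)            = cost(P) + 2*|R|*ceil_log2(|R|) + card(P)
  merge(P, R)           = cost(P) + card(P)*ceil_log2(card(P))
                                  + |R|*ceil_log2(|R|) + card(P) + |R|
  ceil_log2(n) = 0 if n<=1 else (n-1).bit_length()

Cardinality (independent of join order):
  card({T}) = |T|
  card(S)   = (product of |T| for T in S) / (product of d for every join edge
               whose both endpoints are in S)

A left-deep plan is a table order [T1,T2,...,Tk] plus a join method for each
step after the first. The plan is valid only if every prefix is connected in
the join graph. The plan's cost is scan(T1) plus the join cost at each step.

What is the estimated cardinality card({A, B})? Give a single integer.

Tables in S: A(100), B(20)
Edges inside S: B-A(d=2)
numerator = 100 * 20 = 2000
denominator = 2 = 2
card(S) = 2000 / 2 = 1000

1000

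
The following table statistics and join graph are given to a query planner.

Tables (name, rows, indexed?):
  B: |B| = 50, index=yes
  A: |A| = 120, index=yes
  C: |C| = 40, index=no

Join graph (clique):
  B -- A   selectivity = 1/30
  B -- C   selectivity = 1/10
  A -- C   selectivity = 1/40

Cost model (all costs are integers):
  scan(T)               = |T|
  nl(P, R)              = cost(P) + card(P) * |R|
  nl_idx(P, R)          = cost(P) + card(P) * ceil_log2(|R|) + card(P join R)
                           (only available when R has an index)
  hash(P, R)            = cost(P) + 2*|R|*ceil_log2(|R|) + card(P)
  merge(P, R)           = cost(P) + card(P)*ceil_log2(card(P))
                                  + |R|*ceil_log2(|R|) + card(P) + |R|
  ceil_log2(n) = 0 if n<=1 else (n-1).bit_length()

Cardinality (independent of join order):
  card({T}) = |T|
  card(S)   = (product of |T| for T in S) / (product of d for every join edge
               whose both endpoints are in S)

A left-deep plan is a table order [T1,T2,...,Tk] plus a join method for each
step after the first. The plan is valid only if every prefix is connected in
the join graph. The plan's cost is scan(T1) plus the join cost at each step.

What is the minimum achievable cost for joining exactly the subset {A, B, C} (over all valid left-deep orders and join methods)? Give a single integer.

Selinger DP over subsets of {A,B,C}:
  {B}: scan cost=50, card=50
  {A}: scan cost=120, card=120
  {C}: scan cost=40, card=40
  {AB}: card=200; try (A,nl_idx)→600, (B,hash)→840, (B,nl_idx)→1040, (A,merge)→1360, (B,merge)→1430, (A,hash)→1780 …(+2); best=600 via (A,nl_idx)
  {BC}: card=200; try (B,nl_idx)→480, (C,hash)→580, (B,merge)→670, (C,merge)→680, (B,hash)→680, (B,nl)→2040 …(+1); best=480 via (B,nl_idx)
  {AC}: card=120; try (A,nl_idx)→440, (C,hash)→720, (A,merge)→1280, (C,merge)→1360, (A,hash)→1760, (A,nl)→4840 …(+1); best=440 via (A,nl_idx)
  {ABC}: card=20; try (B,hash)→1160, (B,nl_idx)→1180, (C,hash)→1280, (B,merge)→1750, (A,nl_idx)→1900, (A,hash)→2360 …(+5); best=1160 via (B,hash)

1160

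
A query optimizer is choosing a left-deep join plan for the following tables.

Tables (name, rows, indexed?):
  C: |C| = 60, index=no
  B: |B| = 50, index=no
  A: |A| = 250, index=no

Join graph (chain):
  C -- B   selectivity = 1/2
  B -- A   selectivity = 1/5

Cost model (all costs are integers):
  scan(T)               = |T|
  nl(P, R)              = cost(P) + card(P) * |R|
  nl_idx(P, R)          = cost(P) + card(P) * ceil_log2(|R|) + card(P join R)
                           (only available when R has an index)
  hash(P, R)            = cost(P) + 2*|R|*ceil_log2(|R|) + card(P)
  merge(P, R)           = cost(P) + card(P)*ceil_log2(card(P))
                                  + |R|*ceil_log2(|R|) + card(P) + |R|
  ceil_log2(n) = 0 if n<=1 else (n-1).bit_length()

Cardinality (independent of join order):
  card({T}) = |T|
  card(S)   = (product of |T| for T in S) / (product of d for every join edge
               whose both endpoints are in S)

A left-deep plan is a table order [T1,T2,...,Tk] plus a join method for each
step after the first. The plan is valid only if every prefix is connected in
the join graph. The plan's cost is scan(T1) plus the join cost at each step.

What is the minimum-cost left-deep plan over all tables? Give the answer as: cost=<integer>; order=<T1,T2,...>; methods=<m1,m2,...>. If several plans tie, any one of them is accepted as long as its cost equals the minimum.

Selinger DP (subsets sized 1..n):
  {C}: scan cost=60, card=60
  {B}: scan cost=50, card=50
  {A}: scan cost=250, card=250
  {BC}: card=1500; try (B,hash)→720, (C,hash)→820, (C,merge)→820, (B,merge)→830, (C,nl)→3050, (B,nl)→3060; best=720 via (B,hash)
  {AB}: card=2500; try (B,hash)→1100, (A,merge)→2650, (B,merge)→2850, (A,hash)→4100, (A,nl)→12550, (B,nl)→12750; best=1100 via (B,hash)
  {ABC}: card=75000; try (C,hash)→4320, (A,hash)→6220, (A,merge)→20970, (C,merge)→34020, (C,nl)→151100, (A,nl)→375720; best=4320 via (C,hash)

cost=4320; order=A,B,C; methods=hash,hash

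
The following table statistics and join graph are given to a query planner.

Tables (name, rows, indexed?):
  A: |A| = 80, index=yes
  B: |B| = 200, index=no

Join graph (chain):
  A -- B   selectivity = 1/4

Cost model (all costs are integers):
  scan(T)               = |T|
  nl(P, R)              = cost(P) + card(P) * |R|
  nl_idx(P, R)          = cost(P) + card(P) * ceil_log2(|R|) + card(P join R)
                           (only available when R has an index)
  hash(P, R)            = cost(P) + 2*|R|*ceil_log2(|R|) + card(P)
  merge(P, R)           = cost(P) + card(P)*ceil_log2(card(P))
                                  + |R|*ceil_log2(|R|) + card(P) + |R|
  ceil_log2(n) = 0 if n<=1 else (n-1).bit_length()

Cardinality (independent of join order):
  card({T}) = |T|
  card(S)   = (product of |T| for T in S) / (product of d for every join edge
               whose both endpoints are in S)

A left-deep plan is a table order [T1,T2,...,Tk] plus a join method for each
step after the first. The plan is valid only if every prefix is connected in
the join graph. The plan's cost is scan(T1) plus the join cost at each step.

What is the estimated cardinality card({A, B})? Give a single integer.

4000

Tables in S: A(80), B(200)
Edges inside S: A-B(d=4)
numerator = 80 * 200 = 16000
denominator = 4 = 4
card(S) = 16000 / 4 = 4000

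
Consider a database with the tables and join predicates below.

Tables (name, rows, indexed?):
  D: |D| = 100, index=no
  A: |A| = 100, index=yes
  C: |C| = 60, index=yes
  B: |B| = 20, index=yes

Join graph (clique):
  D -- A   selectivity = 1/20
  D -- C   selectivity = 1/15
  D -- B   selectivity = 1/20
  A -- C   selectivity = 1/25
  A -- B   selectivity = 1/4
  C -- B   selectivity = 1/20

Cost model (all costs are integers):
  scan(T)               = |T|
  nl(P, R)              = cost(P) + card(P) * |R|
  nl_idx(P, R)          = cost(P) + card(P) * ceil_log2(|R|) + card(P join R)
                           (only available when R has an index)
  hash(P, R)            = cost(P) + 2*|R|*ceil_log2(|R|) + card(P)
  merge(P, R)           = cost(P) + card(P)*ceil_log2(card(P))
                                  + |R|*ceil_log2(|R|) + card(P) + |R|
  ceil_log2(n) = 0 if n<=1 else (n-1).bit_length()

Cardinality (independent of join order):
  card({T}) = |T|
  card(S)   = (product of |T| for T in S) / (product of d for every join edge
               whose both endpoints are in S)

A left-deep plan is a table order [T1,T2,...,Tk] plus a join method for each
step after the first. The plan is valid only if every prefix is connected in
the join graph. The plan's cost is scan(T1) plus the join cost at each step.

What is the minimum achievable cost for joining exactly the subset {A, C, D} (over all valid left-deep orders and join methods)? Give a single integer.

Selinger DP over subsets of {A,C,D}:
  {D}: scan cost=100, card=100
  {A}: scan cost=100, card=100
  {C}: scan cost=60, card=60
  {AD}: card=500; try (A,nl_idx)→1300, (D,hash)→1600, (A,hash)→1600, (D,merge)→1700, (A,merge)→1700, (D,nl)→10100 …(+1); best=1300 via (A,nl_idx)
  {CD}: card=400; try (C,hash)→920, (C,nl_idx)→1100, (D,merge)→1280, (C,merge)→1320, (D,hash)→1520, (D,nl)→6060 …(+1); best=920 via (C,hash)
  {AC}: card=240; try (A,nl_idx)→720, (C,hash)→920, (C,nl_idx)→940, (A,merge)→1280, (C,merge)→1320, (A,hash)→1520 …(+2); best=720 via (A,nl_idx)
  {ACD}: card=80; try (D,hash)→2360, (C,hash)→2520, (A,hash)→2720, (D,merge)→3680, (A,nl_idx)→3800, (C,nl_idx)→4380 …(+5); best=2360 via (D,hash)

2360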